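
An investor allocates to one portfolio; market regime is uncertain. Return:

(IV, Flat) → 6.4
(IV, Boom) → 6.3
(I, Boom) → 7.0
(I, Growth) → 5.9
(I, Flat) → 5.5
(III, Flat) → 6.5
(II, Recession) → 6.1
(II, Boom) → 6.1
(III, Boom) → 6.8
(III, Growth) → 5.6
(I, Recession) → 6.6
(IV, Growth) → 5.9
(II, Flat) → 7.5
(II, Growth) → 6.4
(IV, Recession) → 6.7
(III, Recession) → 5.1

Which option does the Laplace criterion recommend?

II

Row averages: I=6.25, II=6.525, III=6, IV=6.325
Highest average = 6.525 → II.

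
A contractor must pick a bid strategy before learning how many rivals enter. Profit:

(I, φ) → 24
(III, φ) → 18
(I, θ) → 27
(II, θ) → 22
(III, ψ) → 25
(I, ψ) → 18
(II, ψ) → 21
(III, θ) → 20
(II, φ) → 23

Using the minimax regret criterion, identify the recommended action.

Column bests: θ=27, φ=24, ψ=25.
I regrets: 0, 0, 7 → max 7
II regrets: 5, 1, 4 → max 5
III regrets: 7, 6, 0 → max 7
Smallest max regret = 5 → II.

II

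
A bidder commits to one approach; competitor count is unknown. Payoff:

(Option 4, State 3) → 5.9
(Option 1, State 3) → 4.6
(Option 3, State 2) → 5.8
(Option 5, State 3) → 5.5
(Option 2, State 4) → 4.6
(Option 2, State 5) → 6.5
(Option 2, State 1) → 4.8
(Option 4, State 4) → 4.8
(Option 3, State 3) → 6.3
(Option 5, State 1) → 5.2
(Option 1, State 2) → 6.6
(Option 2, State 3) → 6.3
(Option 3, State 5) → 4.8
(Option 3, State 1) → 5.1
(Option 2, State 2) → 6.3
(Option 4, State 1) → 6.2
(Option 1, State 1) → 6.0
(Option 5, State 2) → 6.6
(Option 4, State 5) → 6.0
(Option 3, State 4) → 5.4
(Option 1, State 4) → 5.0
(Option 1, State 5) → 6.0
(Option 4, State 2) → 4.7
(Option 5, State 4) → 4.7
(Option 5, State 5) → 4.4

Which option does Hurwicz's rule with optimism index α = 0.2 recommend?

Option 1: 0.2·6.6 + 0.8·4.6 = 5
Option 2: 0.2·6.5 + 0.8·4.6 = 4.98
Option 3: 0.2·6.3 + 0.8·4.8 = 5.1
Option 4: 0.2·6.2 + 0.8·4.7 = 5
Option 5: 0.2·6.6 + 0.8·4.4 = 4.84
Highest Hurwicz score = 5.1 → Option 3.

Option 3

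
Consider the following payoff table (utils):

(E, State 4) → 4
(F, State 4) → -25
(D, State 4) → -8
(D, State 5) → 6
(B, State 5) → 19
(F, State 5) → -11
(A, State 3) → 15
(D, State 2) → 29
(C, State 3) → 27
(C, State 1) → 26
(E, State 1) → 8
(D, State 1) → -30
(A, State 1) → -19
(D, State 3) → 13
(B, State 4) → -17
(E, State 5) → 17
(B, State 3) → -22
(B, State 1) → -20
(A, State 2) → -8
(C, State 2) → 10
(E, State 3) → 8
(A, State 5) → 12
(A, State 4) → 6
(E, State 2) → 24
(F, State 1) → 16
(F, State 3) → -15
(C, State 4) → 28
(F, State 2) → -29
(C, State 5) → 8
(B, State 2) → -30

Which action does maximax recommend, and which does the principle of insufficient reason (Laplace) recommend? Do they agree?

Row maxima: A=15, B=19, C=28, D=29, E=24, F=16
Best best-case = 29 → D.
Row averages: A=1.2, B=-14, C=19.8, D=2, E=12.2, F=-12.8
Highest average = 19.8 → C.

maximax → D; laplace → C (disagree)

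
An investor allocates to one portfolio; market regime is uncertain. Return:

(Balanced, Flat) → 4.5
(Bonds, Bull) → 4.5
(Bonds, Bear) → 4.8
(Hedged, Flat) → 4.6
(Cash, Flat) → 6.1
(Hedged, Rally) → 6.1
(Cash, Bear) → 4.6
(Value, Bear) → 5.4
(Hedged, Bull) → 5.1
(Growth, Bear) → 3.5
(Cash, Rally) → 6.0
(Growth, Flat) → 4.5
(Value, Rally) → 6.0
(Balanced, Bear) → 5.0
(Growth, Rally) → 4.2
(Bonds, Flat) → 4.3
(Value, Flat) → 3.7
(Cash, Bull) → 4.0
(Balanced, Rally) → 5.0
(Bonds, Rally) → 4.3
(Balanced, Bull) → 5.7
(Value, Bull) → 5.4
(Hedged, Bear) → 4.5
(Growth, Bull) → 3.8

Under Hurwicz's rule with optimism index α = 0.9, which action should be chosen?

Hedged

Value: 0.9·6.0 + 0.1·3.7 = 5.77
Growth: 0.9·4.5 + 0.1·3.5 = 4.4
Cash: 0.9·6.1 + 0.1·4.0 = 5.89
Hedged: 0.9·6.1 + 0.1·4.5 = 5.94
Balanced: 0.9·5.7 + 0.1·4.5 = 5.58
Bonds: 0.9·4.8 + 0.1·4.3 = 4.75
Highest Hurwicz score = 5.94 → Hedged.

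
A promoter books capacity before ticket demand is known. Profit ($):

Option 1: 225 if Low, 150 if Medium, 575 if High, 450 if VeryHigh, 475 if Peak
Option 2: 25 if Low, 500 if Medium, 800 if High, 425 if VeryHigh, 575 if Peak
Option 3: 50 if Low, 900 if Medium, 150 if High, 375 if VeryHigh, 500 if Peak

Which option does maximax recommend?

Row maxima: Option 1=575, Option 2=800, Option 3=900
Best best-case = 900 → Option 3.

Option 3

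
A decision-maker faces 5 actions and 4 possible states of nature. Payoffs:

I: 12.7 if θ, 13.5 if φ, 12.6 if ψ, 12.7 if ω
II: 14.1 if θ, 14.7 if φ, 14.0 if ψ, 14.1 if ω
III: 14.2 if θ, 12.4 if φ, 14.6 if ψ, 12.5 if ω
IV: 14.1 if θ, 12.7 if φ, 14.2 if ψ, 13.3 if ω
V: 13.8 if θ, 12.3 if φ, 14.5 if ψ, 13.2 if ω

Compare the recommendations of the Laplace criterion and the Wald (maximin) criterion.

laplace → II; maximin → II (agree)

Row averages: I=12.875, II=14.225, III=13.425, IV=13.575, V=13.45
Highest average = 14.225 → II.
Row minima: I=12.6, II=14.0, III=12.4, IV=12.7, V=12.3
Best worst-case = 14.0 → II.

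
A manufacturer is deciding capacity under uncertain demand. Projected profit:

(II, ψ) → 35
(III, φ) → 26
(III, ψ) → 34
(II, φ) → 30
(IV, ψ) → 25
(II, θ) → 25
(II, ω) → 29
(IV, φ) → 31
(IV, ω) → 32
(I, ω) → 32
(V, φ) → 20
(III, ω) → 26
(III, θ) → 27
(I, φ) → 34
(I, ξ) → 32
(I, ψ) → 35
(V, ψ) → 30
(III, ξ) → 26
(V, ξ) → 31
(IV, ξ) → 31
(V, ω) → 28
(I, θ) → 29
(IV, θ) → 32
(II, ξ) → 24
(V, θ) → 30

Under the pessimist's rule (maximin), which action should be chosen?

Row minima: I=29, II=24, III=26, IV=25, V=20
Best worst-case = 29 → I.

I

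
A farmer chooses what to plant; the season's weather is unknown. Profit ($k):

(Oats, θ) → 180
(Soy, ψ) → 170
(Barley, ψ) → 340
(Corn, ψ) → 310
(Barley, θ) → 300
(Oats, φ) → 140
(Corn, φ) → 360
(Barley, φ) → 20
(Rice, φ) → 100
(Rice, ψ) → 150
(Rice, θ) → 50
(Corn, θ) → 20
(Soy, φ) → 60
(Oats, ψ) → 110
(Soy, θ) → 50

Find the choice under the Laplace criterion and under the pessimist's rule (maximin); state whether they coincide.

Row averages: Rice=100, Barley=220, Oats=430/3, Soy=280/3, Corn=230
Highest average = 230 → Corn.
Row minima: Rice=50, Barley=20, Oats=110, Soy=50, Corn=20
Best worst-case = 110 → Oats.

laplace → Corn; maximin → Oats (disagree)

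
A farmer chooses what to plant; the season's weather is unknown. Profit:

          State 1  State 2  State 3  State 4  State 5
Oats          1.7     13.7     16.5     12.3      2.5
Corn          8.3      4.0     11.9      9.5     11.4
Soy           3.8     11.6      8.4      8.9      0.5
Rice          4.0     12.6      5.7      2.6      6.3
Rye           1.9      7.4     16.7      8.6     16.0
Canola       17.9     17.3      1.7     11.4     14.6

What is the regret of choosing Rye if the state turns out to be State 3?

0.0

Best payoff under State 3 is 16.7.
Regret = 16.7 − 16.7 = 0.0.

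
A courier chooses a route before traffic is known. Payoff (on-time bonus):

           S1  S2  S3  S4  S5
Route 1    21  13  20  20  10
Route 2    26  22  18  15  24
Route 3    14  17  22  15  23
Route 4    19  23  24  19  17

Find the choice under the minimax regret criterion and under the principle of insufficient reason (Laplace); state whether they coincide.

minimax regret → Route 2; laplace → Route 2 (agree)

Column bests: S1=26, S2=23, S3=24, S4=20, S5=24.
Route 1 regrets: 5, 10, 4, 0, 14 → max 14
Route 2 regrets: 0, 1, 6, 5, 0 → max 6
Route 3 regrets: 12, 6, 2, 5, 1 → max 12
Route 4 regrets: 7, 0, 0, 1, 7 → max 7
Smallest max regret = 6 → Route 2.
Row averages: Route 1=16.8, Route 2=21, Route 3=18.2, Route 4=20.4
Highest average = 21 → Route 2.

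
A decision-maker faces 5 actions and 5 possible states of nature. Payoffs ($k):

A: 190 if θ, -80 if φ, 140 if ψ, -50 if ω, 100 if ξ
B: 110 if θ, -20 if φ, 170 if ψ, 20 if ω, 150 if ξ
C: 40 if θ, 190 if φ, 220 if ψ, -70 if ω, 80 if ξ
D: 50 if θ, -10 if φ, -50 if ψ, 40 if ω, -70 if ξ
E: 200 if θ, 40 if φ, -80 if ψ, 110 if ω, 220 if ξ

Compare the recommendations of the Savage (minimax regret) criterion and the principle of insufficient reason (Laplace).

Column bests: θ=200, φ=190, ψ=220, ω=110, ξ=220.
A regrets: 10, 270, 80, 160, 120 → max 270
B regrets: 90, 210, 50, 90, 70 → max 210
C regrets: 160, 0, 0, 180, 140 → max 180
D regrets: 150, 200, 270, 70, 290 → max 290
E regrets: 0, 150, 300, 0, 0 → max 300
Smallest max regret = 180 → C.
Row averages: A=60, B=86, C=92, D=-8, E=98
Highest average = 98 → E.

minimax regret → C; laplace → E (disagree)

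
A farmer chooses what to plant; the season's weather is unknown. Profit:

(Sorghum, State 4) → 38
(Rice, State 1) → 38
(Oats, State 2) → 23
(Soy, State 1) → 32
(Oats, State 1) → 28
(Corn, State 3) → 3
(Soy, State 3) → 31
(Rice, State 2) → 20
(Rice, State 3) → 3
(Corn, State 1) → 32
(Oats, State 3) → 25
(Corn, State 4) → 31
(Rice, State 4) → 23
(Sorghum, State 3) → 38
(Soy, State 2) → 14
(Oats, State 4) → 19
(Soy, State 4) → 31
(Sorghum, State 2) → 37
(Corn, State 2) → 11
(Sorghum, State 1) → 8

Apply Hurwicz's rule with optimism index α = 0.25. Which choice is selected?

Soy: 0.25·32 + 0.75·14 = 18.5
Rice: 0.25·38 + 0.75·3 = 11.75
Sorghum: 0.25·38 + 0.75·8 = 15.5
Oats: 0.25·28 + 0.75·19 = 21.25
Corn: 0.25·32 + 0.75·3 = 10.25
Highest Hurwicz score = 21.25 → Oats.

Oats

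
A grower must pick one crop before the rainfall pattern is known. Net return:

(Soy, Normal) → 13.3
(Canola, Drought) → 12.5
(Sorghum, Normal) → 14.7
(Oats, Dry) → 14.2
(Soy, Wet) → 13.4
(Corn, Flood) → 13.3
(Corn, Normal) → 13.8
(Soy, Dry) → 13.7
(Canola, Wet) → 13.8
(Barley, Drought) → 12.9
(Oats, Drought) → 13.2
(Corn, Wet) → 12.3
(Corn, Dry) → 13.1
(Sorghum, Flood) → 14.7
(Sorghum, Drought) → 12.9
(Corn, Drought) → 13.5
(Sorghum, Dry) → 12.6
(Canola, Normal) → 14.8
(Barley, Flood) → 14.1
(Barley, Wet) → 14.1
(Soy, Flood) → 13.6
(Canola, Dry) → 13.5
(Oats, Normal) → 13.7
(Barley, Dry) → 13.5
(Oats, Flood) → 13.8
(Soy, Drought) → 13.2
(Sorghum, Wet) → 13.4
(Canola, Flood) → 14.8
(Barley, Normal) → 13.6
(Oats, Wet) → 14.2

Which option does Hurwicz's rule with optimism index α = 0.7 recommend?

Canola

Soy: 0.7·13.7 + 0.3·13.2 = 13.55
Canola: 0.7·14.8 + 0.3·12.5 = 14.11
Sorghum: 0.7·14.7 + 0.3·12.6 = 14.07
Corn: 0.7·13.8 + 0.3·12.3 = 13.35
Barley: 0.7·14.1 + 0.3·12.9 = 13.74
Oats: 0.7·14.2 + 0.3·13.2 = 13.9
Highest Hurwicz score = 14.11 → Canola.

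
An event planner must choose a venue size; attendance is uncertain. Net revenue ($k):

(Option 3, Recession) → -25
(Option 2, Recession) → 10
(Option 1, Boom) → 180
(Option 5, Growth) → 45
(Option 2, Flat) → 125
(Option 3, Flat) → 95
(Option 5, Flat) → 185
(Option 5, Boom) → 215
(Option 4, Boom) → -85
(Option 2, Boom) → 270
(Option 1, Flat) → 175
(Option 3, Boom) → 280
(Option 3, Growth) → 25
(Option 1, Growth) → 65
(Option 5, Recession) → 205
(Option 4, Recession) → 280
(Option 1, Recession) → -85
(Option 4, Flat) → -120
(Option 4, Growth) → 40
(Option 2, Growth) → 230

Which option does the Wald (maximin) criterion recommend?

Option 5

Row minima: Option 1=-85, Option 2=10, Option 3=-25, Option 4=-120, Option 5=45
Best worst-case = 45 → Option 5.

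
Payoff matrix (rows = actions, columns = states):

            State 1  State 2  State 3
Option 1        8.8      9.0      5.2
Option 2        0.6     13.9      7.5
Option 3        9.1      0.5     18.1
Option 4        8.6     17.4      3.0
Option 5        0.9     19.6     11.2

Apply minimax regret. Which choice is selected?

Option 5

Column bests: State 1=9.1, State 2=19.6, State 3=18.1.
Option 1 regrets: 0.3, 10.6, 12.9 → max 12.9
Option 2 regrets: 8.5, 5.7, 10.6 → max 10.6
Option 3 regrets: 0.0, 19.1, 0.0 → max 19.1
Option 4 regrets: 0.5, 2.2, 15.1 → max 15.1
Option 5 regrets: 8.2, 0.0, 6.9 → max 8.2
Smallest max regret = 8.2 → Option 5.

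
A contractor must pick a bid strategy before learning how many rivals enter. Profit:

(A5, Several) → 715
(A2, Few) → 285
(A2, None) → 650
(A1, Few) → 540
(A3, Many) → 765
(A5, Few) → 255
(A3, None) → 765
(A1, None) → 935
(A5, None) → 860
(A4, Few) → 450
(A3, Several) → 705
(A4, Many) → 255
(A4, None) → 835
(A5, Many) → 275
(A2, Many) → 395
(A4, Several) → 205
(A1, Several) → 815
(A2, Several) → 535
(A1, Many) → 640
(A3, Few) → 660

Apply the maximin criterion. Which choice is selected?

A3

Row minima: A1=540, A2=285, A3=660, A4=205, A5=255
Best worst-case = 660 → A3.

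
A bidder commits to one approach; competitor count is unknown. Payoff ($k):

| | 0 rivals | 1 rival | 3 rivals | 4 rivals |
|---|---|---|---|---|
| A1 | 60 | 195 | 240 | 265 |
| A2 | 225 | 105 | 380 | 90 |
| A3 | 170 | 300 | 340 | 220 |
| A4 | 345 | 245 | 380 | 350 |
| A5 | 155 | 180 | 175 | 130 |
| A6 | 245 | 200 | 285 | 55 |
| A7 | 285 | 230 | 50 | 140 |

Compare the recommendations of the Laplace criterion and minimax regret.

Row averages: A1=190, A2=200, A3=257.5, A4=330, A5=160, A6=196.25, A7=176.25
Highest average = 330 → A4.
Column bests: 0 rivals=345, 1 rival=300, 3 rivals=380, 4 rivals=350.
A1 regrets: 285, 105, 140, 85 → max 285
A2 regrets: 120, 195, 0, 260 → max 260
A3 regrets: 175, 0, 40, 130 → max 175
A4 regrets: 0, 55, 0, 0 → max 55
A5 regrets: 190, 120, 205, 220 → max 220
A6 regrets: 100, 100, 95, 295 → max 295
A7 regrets: 60, 70, 330, 210 → max 330
Smallest max regret = 55 → A4.

laplace → A4; minimax regret → A4 (agree)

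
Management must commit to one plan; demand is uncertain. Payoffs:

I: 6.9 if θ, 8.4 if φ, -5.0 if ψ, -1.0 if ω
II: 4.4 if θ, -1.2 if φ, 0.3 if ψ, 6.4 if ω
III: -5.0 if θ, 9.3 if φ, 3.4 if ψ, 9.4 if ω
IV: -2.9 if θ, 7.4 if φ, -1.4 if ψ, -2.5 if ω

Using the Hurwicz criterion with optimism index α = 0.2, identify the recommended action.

I: 0.2·8.4 + 0.8·(-5.0) = -2.32
II: 0.2·6.4 + 0.8·(-1.2) = 0.32
III: 0.2·9.4 + 0.8·(-5.0) = -2.12
IV: 0.2·7.4 + 0.8·(-2.9) = -0.84
Highest Hurwicz score = 0.32 → II.

II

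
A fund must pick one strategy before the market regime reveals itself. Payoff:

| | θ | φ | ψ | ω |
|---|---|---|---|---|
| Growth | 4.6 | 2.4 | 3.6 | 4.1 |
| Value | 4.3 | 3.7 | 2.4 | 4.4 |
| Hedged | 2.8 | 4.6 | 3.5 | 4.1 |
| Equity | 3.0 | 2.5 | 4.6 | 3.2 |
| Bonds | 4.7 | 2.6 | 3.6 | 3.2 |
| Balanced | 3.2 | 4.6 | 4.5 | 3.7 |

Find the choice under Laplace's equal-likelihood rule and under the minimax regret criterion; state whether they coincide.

Row averages: Growth=3.675, Value=3.7, Hedged=3.75, Equity=3.325, Bonds=3.525, Balanced=4
Highest average = 4 → Balanced.
Column bests: θ=4.7, φ=4.6, ψ=4.6, ω=4.4.
Growth regrets: 0.1, 2.2, 1.0, 0.3 → max 2.2
Value regrets: 0.4, 0.9, 2.2, 0.0 → max 2.2
Hedged regrets: 1.9, 0.0, 1.1, 0.3 → max 1.9
Equity regrets: 1.7, 2.1, 0.0, 1.2 → max 2.1
Bonds regrets: 0.0, 2.0, 1.0, 1.2 → max 2.0
Balanced regrets: 1.5, 0.0, 0.1, 0.7 → max 1.5
Smallest max regret = 1.5 → Balanced.

laplace → Balanced; minimax regret → Balanced (agree)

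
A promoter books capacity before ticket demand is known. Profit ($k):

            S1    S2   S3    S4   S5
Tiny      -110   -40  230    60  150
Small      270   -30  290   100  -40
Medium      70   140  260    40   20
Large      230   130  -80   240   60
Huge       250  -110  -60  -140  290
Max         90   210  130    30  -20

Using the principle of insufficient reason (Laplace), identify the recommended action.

Row averages: Tiny=58, Small=118, Medium=106, Large=116, Huge=46, Max=88
Highest average = 118 → Small.

Small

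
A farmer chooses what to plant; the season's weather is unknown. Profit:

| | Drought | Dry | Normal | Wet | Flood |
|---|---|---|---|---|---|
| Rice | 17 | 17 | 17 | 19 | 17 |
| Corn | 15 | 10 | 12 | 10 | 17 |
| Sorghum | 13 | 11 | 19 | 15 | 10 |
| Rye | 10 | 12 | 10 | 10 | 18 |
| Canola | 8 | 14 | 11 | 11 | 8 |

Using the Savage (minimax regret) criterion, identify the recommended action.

Rice

Column bests: Drought=17, Dry=17, Normal=19, Wet=19, Flood=18.
Rice regrets: 0, 0, 2, 0, 1 → max 2
Corn regrets: 2, 7, 7, 9, 1 → max 9
Sorghum regrets: 4, 6, 0, 4, 8 → max 8
Rye regrets: 7, 5, 9, 9, 0 → max 9
Canola regrets: 9, 3, 8, 8, 10 → max 10
Smallest max regret = 2 → Rice.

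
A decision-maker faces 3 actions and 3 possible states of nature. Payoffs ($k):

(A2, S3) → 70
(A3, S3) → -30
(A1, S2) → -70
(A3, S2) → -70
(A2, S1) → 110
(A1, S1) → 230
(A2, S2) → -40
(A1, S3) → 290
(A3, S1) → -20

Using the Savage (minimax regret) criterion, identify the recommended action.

A1

Column bests: S1=230, S2=-40, S3=290.
A1 regrets: 0, 30, 0 → max 30
A2 regrets: 120, 0, 220 → max 220
A3 regrets: 250, 30, 320 → max 320
Smallest max regret = 30 → A1.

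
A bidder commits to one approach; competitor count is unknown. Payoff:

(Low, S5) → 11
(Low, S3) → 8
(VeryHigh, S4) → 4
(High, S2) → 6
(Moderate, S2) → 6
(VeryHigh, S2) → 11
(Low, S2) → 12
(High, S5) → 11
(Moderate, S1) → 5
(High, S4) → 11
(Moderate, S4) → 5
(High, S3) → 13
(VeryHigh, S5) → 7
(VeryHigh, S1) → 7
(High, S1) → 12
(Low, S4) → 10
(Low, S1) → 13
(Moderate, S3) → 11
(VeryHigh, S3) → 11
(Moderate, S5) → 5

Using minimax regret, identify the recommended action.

Low

Column bests: S1=13, S2=12, S3=13, S4=11, S5=11.
Low regrets: 0, 0, 5, 1, 0 → max 5
Moderate regrets: 8, 6, 2, 6, 6 → max 8
High regrets: 1, 6, 0, 0, 0 → max 6
VeryHigh regrets: 6, 1, 2, 7, 4 → max 7
Smallest max regret = 5 → Low.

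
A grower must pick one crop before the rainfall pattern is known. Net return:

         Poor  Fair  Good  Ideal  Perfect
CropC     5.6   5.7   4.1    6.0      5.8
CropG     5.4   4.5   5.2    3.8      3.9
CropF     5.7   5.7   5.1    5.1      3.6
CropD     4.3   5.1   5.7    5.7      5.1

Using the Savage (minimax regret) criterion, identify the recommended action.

CropD

Column bests: Poor=5.7, Fair=5.7, Good=5.7, Ideal=6.0, Perfect=5.8.
CropC regrets: 0.1, 0.0, 1.6, 0.0, 0.0 → max 1.6
CropG regrets: 0.3, 1.2, 0.5, 2.2, 1.9 → max 2.2
CropF regrets: 0.0, 0.0, 0.6, 0.9, 2.2 → max 2.2
CropD regrets: 1.4, 0.6, 0.0, 0.3, 0.7 → max 1.4
Smallest max regret = 1.4 → CropD.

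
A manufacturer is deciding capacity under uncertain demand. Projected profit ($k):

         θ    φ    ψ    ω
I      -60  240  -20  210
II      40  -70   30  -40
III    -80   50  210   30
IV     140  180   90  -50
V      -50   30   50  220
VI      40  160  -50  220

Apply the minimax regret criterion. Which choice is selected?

Column bests: θ=140, φ=240, ψ=210, ω=220.
I regrets: 200, 0, 230, 10 → max 230
II regrets: 100, 310, 180, 260 → max 310
III regrets: 220, 190, 0, 190 → max 220
IV regrets: 0, 60, 120, 270 → max 270
V regrets: 190, 210, 160, 0 → max 210
VI regrets: 100, 80, 260, 0 → max 260
Smallest max regret = 210 → V.

V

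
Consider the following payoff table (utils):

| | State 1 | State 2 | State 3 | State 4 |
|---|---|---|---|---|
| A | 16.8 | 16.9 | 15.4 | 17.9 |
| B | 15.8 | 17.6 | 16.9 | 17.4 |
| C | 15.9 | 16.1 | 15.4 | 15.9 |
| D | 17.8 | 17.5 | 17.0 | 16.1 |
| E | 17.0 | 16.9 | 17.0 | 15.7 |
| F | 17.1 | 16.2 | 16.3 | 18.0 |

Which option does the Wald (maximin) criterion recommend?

Row minima: A=15.4, B=15.8, C=15.4, D=16.1, E=15.7, F=16.2
Best worst-case = 16.2 → F.

F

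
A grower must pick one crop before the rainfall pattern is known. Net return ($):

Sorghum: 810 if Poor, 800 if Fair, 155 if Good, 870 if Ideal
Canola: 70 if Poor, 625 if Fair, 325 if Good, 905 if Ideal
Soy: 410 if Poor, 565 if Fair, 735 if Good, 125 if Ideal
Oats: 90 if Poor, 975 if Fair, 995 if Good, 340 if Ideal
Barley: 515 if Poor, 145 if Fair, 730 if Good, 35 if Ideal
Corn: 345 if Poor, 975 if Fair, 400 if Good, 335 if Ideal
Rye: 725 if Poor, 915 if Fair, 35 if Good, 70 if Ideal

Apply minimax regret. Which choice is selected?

Corn

Column bests: Poor=810, Fair=975, Good=995, Ideal=905.
Sorghum regrets: 0, 175, 840, 35 → max 840
Canola regrets: 740, 350, 670, 0 → max 740
Soy regrets: 400, 410, 260, 780 → max 780
Oats regrets: 720, 0, 0, 565 → max 720
Barley regrets: 295, 830, 265, 870 → max 870
Corn regrets: 465, 0, 595, 570 → max 595
Rye regrets: 85, 60, 960, 835 → max 960
Smallest max regret = 595 → Corn.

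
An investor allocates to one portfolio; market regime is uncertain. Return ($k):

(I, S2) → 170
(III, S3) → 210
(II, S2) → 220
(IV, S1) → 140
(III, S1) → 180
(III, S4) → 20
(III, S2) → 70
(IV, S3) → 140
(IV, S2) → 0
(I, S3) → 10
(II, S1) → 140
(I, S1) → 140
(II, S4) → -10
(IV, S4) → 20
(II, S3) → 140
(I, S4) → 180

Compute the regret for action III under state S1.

Best payoff under S1 is 180.
Regret = 180 − 180 = 0.

0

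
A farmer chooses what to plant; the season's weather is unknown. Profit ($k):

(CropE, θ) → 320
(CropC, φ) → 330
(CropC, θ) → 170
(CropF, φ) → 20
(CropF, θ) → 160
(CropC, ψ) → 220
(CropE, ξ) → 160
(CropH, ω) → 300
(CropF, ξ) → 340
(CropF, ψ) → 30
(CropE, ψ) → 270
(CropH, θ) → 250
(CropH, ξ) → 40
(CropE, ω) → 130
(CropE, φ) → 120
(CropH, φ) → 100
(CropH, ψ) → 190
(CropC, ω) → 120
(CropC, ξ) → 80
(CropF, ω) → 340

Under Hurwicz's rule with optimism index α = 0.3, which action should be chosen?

CropE: 0.3·320 + 0.7·120 = 180
CropF: 0.3·340 + 0.7·20 = 116
CropH: 0.3·300 + 0.7·40 = 118
CropC: 0.3·330 + 0.7·80 = 155
Highest Hurwicz score = 180 → CropE.

CropE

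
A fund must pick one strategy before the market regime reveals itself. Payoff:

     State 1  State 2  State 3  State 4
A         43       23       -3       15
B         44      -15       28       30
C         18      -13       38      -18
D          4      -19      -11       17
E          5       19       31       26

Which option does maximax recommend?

Row maxima: A=43, B=44, C=38, D=17, E=31
Best best-case = 44 → B.

B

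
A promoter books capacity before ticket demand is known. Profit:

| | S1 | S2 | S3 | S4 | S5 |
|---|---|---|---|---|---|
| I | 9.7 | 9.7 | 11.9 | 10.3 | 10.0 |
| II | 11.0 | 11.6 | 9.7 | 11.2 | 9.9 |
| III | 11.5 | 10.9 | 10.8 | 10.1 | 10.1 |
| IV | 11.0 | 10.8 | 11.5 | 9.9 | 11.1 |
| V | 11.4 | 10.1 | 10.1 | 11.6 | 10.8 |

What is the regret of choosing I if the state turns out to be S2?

Best payoff under S2 is 11.6.
Regret = 11.6 − 9.7 = 1.9.

1.9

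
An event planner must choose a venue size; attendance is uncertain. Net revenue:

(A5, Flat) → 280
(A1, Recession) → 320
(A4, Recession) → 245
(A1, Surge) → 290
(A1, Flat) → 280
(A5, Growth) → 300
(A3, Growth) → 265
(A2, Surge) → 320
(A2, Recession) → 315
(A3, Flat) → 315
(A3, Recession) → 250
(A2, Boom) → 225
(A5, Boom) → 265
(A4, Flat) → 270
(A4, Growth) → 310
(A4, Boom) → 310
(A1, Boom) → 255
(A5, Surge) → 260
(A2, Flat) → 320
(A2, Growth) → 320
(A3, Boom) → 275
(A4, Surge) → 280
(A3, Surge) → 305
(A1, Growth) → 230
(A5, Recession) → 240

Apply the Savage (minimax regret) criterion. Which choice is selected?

Column bests: Recession=320, Flat=320, Growth=320, Boom=310, Surge=320.
A1 regrets: 0, 40, 90, 55, 30 → max 90
A2 regrets: 5, 0, 0, 85, 0 → max 85
A3 regrets: 70, 5, 55, 35, 15 → max 70
A4 regrets: 75, 50, 10, 0, 40 → max 75
A5 regrets: 80, 40, 20, 45, 60 → max 80
Smallest max regret = 70 → A3.

A3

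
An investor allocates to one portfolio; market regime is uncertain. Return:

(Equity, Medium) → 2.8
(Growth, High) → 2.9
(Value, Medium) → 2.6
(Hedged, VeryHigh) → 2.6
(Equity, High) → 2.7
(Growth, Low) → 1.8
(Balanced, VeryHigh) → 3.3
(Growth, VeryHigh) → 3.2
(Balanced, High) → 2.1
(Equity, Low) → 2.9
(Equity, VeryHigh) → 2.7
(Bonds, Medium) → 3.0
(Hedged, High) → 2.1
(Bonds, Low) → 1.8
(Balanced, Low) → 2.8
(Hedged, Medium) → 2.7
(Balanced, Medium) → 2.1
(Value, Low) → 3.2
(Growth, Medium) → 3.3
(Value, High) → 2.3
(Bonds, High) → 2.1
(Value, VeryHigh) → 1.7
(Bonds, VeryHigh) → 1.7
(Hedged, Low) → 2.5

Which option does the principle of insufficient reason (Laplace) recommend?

Growth

Row averages: Equity=2.775, Bonds=2.15, Hedged=2.475, Balanced=2.575, Growth=2.8, Value=2.45
Highest average = 2.8 → Growth.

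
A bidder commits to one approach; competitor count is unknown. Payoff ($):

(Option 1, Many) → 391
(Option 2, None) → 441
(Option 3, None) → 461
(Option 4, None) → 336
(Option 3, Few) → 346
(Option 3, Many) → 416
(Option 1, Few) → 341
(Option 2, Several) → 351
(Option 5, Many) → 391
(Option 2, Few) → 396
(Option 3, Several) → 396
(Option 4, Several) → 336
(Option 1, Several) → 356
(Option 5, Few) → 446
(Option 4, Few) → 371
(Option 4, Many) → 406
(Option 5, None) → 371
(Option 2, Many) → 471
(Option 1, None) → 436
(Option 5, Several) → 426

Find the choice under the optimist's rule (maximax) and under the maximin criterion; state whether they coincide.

Row maxima: Option 1=436, Option 2=471, Option 3=461, Option 4=406, Option 5=446
Best best-case = 471 → Option 2.
Row minima: Option 1=341, Option 2=351, Option 3=346, Option 4=336, Option 5=371
Best worst-case = 371 → Option 5.

maximax → Option 2; maximin → Option 5 (disagree)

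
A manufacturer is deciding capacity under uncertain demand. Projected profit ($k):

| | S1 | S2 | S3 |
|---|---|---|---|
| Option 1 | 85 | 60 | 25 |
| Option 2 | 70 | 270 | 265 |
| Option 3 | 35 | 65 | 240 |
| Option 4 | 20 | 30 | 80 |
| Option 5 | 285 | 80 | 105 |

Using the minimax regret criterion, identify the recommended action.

Option 5

Column bests: S1=285, S2=270, S3=265.
Option 1 regrets: 200, 210, 240 → max 240
Option 2 regrets: 215, 0, 0 → max 215
Option 3 regrets: 250, 205, 25 → max 250
Option 4 regrets: 265, 240, 185 → max 265
Option 5 regrets: 0, 190, 160 → max 190
Smallest max regret = 190 → Option 5.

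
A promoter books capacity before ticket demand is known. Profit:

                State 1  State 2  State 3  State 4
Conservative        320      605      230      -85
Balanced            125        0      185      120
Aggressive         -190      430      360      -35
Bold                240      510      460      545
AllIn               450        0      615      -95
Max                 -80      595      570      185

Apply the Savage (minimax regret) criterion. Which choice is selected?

Column bests: State 1=450, State 2=605, State 3=615, State 4=545.
Conservative regrets: 130, 0, 385, 630 → max 630
Balanced regrets: 325, 605, 430, 425 → max 605
Aggressive regrets: 640, 175, 255, 580 → max 640
Bold regrets: 210, 95, 155, 0 → max 210
AllIn regrets: 0, 605, 0, 640 → max 640
Max regrets: 530, 10, 45, 360 → max 530
Smallest max regret = 210 → Bold.

Bold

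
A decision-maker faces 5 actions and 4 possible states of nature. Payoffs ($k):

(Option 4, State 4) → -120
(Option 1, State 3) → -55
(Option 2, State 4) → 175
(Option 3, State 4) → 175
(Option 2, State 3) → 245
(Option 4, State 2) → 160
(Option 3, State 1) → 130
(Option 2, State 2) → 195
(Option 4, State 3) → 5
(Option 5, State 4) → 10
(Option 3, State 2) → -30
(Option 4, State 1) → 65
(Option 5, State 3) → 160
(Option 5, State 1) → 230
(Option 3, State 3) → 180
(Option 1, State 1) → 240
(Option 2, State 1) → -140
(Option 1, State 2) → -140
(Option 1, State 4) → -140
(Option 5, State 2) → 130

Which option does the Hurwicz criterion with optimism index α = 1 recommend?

Option 1: 1·240 + 0·(-140) = 240
Option 2: 1·245 + 0·(-140) = 245
Option 3: 1·180 + 0·(-30) = 180
Option 4: 1·160 + 0·(-120) = 160
Option 5: 1·230 + 0·10 = 230
Highest Hurwicz score = 245 → Option 2.

Option 2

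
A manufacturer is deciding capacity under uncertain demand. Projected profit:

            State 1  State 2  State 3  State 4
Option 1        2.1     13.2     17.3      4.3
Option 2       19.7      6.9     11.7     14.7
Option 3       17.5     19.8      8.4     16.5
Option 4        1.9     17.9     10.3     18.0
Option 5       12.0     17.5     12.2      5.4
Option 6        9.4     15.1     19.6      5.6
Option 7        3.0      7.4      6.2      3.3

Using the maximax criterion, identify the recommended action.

Option 3

Row maxima: Option 1=17.3, Option 2=19.7, Option 3=19.8, Option 4=18.0, Option 5=17.5, Option 6=19.6, Option 7=7.4
Best best-case = 19.8 → Option 3.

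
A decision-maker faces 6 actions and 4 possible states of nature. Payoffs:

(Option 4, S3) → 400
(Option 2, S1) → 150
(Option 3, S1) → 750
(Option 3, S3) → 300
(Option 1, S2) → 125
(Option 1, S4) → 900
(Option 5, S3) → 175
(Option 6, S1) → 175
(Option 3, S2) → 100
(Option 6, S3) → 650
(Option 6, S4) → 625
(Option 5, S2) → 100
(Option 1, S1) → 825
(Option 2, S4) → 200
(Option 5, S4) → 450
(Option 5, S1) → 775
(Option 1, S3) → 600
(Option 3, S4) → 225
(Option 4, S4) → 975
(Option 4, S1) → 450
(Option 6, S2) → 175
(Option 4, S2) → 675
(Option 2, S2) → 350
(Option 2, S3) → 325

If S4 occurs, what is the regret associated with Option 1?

75

Best payoff under S4 is 975.
Regret = 975 − 900 = 75.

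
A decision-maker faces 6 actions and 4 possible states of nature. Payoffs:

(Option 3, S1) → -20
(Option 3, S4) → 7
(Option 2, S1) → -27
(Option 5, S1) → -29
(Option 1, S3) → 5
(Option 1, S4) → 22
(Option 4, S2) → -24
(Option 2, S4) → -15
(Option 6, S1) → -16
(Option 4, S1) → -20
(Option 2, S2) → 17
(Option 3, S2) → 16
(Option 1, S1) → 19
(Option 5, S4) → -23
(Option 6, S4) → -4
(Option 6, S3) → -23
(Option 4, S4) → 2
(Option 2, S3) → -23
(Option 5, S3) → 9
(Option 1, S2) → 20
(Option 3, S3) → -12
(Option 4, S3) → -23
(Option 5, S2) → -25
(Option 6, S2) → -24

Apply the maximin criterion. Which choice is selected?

Row minima: Option 1=5, Option 2=-27, Option 3=-20, Option 4=-24, Option 5=-29, Option 6=-24
Best worst-case = 5 → Option 1.

Option 1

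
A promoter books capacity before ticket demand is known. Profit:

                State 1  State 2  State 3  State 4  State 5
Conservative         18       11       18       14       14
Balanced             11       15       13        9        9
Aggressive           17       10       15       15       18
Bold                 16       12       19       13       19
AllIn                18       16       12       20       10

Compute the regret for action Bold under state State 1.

2

Best payoff under State 1 is 18.
Regret = 18 − 16 = 2.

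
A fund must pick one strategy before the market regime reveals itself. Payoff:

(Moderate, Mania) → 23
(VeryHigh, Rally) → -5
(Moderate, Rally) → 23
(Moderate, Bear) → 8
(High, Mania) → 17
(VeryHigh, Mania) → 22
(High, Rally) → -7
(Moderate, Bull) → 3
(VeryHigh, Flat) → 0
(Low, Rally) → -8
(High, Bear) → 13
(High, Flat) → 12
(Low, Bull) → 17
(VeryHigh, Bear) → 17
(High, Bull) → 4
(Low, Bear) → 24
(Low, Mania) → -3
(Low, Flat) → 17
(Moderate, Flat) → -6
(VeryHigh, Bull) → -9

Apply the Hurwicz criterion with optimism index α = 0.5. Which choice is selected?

Moderate

Low: 0.5·24 + 0.5·(-8) = 8
Moderate: 0.5·23 + 0.5·(-6) = 8.5
High: 0.5·17 + 0.5·(-7) = 5
VeryHigh: 0.5·22 + 0.5·(-9) = 6.5
Highest Hurwicz score = 8.5 → Moderate.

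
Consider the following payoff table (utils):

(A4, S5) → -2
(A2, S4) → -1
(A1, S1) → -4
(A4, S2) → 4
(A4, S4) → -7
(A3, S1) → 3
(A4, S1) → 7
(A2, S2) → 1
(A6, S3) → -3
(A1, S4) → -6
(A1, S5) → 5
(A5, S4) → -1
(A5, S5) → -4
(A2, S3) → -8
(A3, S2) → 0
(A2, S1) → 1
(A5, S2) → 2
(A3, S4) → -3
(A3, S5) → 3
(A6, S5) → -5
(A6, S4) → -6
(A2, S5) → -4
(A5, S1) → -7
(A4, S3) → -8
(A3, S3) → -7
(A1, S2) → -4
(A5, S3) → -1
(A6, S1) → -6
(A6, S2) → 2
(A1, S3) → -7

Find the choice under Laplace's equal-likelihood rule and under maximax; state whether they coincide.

Row averages: A1=-3.2, A2=-2.2, A3=-0.8, A4=-1.2, A5=-2.2, A6=-3.6
Highest average = -0.8 → A3.
Row maxima: A1=5, A2=1, A3=3, A4=7, A5=2, A6=2
Best best-case = 7 → A4.

laplace → A3; maximax → A4 (disagree)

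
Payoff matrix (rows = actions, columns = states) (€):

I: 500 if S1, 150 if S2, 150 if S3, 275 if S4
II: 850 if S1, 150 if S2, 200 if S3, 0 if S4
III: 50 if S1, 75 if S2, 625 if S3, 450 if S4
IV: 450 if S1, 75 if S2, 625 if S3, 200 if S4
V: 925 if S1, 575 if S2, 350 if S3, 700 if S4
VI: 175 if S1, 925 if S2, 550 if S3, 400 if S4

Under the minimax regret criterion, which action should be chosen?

V

Column bests: S1=925, S2=925, S3=625, S4=700.
I regrets: 425, 775, 475, 425 → max 775
II regrets: 75, 775, 425, 700 → max 775
III regrets: 875, 850, 0, 250 → max 875
IV regrets: 475, 850, 0, 500 → max 850
V regrets: 0, 350, 275, 0 → max 350
VI regrets: 750, 0, 75, 300 → max 750
Smallest max regret = 350 → V.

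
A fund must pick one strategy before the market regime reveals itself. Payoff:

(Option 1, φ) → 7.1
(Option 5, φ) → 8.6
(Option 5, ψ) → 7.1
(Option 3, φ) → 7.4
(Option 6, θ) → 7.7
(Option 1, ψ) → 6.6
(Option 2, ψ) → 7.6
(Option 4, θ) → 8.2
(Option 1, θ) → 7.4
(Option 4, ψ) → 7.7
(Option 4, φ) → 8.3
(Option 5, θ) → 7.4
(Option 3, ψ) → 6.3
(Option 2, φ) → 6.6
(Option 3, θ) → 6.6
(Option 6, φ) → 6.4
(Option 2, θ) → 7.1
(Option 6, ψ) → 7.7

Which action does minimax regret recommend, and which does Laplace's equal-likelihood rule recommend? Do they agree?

Column bests: θ=8.2, φ=8.6, ψ=7.7.
Option 1 regrets: 0.8, 1.5, 1.1 → max 1.5
Option 2 regrets: 1.1, 2.0, 0.1 → max 2.0
Option 3 regrets: 1.6, 1.2, 1.4 → max 1.6
Option 4 regrets: 0.0, 0.3, 0.0 → max 0.3
Option 5 regrets: 0.8, 0.0, 0.6 → max 0.8
Option 6 regrets: 0.5, 2.2, 0.0 → max 2.2
Smallest max regret = 0.3 → Option 4.
Row averages: Option 1=211/30, Option 2=7.1, Option 3=203/30, Option 4=121/15, Option 5=7.7, Option 6=109/15
Highest average = 121/15 → Option 4.

minimax regret → Option 4; laplace → Option 4 (agree)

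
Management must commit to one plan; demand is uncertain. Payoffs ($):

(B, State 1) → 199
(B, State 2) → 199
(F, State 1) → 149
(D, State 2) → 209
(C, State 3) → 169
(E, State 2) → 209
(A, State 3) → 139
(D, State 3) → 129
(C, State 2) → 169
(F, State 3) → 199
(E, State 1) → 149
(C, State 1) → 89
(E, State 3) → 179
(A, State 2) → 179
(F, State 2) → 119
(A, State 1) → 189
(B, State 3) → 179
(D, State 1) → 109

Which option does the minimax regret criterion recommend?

Column bests: State 1=199, State 2=209, State 3=199.
A regrets: 10, 30, 60 → max 60
B regrets: 0, 10, 20 → max 20
C regrets: 110, 40, 30 → max 110
D regrets: 90, 0, 70 → max 90
E regrets: 50, 0, 20 → max 50
F regrets: 50, 90, 0 → max 90
Smallest max regret = 20 → B.

B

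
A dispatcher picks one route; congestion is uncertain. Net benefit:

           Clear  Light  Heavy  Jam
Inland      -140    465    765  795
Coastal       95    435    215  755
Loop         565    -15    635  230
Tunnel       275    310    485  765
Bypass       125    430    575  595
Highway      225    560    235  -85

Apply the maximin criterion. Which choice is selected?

Tunnel

Row minima: Inland=-140, Coastal=95, Loop=-15, Tunnel=275, Bypass=125, Highway=-85
Best worst-case = 275 → Tunnel.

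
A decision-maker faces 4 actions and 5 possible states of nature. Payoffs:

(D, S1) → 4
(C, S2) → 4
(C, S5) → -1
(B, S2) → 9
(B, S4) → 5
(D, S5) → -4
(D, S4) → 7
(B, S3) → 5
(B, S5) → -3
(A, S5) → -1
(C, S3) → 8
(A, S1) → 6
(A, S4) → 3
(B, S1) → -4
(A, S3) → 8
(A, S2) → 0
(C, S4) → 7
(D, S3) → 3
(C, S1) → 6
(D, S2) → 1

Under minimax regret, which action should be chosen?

Column bests: S1=6, S2=9, S3=8, S4=7, S5=-1.
A regrets: 0, 9, 0, 4, 0 → max 9
B regrets: 10, 0, 3, 2, 2 → max 10
C regrets: 0, 5, 0, 0, 0 → max 5
D regrets: 2, 8, 5, 0, 3 → max 8
Smallest max regret = 5 → C.

C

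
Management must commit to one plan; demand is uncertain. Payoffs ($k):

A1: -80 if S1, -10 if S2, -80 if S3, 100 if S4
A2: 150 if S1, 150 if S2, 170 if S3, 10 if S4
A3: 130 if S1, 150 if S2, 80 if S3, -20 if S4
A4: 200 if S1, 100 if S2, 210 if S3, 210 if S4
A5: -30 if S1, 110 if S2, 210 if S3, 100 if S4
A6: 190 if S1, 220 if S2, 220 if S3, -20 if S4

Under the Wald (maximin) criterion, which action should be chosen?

A4

Row minima: A1=-80, A2=10, A3=-20, A4=100, A5=-30, A6=-20
Best worst-case = 100 → A4.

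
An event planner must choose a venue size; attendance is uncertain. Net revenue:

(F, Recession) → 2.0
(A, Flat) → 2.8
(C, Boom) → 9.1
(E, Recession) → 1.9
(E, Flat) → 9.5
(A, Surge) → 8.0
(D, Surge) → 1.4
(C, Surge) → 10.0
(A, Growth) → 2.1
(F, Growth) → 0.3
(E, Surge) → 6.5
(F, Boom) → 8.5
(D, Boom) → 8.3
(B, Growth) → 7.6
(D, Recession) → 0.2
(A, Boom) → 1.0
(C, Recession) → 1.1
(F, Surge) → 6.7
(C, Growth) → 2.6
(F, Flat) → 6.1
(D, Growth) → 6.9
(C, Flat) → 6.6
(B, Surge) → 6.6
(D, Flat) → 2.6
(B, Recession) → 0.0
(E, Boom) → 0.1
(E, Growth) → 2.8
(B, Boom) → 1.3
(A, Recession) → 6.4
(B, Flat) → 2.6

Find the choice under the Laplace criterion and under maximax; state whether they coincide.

Row averages: A=4.06, B=3.62, C=5.88, D=3.88, E=4.16, F=4.72
Highest average = 5.88 → C.
Row maxima: A=8.0, B=7.6, C=10.0, D=8.3, E=9.5, F=8.5
Best best-case = 10.0 → C.

laplace → C; maximax → C (agree)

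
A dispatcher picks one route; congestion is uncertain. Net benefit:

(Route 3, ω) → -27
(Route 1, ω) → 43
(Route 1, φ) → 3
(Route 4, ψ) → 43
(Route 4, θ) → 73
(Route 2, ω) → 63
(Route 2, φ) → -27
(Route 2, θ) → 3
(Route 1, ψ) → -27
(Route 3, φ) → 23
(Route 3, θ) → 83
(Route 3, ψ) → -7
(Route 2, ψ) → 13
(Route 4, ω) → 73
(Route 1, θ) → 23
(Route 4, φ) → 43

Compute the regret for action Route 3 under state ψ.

Best payoff under ψ is 43.
Regret = 43 − (-7) = 50.

50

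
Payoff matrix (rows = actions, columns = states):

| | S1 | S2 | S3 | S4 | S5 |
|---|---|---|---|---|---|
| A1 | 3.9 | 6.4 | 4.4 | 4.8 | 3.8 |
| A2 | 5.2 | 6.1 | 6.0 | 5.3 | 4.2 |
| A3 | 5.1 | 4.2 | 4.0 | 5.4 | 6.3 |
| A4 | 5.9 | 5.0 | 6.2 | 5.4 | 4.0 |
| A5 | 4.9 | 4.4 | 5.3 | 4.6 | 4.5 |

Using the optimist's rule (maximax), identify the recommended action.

Row maxima: A1=6.4, A2=6.1, A3=6.3, A4=6.2, A5=5.3
Best best-case = 6.4 → A1.

A1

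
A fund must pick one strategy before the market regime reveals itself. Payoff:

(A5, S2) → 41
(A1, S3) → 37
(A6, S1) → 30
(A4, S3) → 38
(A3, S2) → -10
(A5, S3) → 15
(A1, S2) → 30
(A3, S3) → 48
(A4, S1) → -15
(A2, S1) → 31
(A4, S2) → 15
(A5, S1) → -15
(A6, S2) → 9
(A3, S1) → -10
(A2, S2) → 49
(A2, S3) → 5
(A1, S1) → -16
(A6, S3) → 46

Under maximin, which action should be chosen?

A6

Row minima: A1=-16, A2=5, A3=-10, A4=-15, A5=-15, A6=9
Best worst-case = 9 → A6.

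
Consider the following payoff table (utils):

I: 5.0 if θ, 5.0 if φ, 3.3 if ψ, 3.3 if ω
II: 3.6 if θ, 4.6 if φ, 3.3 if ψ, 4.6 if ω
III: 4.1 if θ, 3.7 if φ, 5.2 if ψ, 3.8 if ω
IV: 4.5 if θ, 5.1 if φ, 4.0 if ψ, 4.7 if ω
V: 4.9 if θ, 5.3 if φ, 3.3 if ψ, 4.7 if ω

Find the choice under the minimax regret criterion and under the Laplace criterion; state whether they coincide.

Column bests: θ=5.0, φ=5.3, ψ=5.2, ω=4.7.
I regrets: 0.0, 0.3, 1.9, 1.4 → max 1.9
II regrets: 1.4, 0.7, 1.9, 0.1 → max 1.9
III regrets: 0.9, 1.6, 0.0, 0.9 → max 1.6
IV regrets: 0.5, 0.2, 1.2, 0.0 → max 1.2
V regrets: 0.1, 0.0, 1.9, 0.0 → max 1.9
Smallest max regret = 1.2 → IV.
Row averages: I=4.15, II=4.025, III=4.2, IV=4.575, V=4.55
Highest average = 4.575 → IV.

minimax regret → IV; laplace → IV (agree)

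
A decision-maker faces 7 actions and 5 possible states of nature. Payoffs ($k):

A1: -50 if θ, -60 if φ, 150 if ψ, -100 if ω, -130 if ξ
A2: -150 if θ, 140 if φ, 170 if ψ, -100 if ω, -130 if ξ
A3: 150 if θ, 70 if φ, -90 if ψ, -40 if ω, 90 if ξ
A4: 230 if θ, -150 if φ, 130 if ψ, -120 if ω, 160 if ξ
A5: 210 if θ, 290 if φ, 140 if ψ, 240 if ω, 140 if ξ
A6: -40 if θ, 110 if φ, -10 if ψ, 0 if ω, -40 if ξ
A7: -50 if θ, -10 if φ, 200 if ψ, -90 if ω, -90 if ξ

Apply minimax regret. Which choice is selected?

Column bests: θ=230, φ=290, ψ=200, ω=240, ξ=160.
A1 regrets: 280, 350, 50, 340, 290 → max 350
A2 regrets: 380, 150, 30, 340, 290 → max 380
A3 regrets: 80, 220, 290, 280, 70 → max 290
A4 regrets: 0, 440, 70, 360, 0 → max 440
A5 regrets: 20, 0, 60, 0, 20 → max 60
A6 regrets: 270, 180, 210, 240, 200 → max 270
A7 regrets: 280, 300, 0, 330, 250 → max 330
Smallest max regret = 60 → A5.

A5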